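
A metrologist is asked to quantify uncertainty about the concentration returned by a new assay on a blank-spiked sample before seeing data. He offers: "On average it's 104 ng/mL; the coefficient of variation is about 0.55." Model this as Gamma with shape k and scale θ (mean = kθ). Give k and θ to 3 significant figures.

For Gamma(k, scale θ): mean = kθ, variance = kθ², so CV = 1/√k.
CV = 0.55, hence k = 1/CV² = 3.31.
Then θ = mean/k = 104/3.31 = 31.5.

k ≈ 3.31, θ ≈ 31.5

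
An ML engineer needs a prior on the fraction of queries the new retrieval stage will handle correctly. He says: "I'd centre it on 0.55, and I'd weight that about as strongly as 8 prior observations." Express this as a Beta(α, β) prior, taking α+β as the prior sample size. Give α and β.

Under the effective-sample-size interpretation, Beta(α, β) has prior mean α/(α+β) and prior sample size α+β.
So α+β = 8 and α/(α+β) = 0.55, giving α = 0.55·8 = 4.4 and β = 8 − 4.4 = 3.6.

α = 4.4, β = 3.6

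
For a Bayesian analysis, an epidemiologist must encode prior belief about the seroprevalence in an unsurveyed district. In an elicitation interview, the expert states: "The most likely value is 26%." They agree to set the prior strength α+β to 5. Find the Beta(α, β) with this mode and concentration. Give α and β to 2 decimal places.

For α,β > 1 the Beta mode is (α−1)/(α+β−2). With α+β = 5, the mode is (α−1)/3.
Set (α−1)/3 = 0.26 → α = 1 + 0.26·3 = 1.78.
β = 5 − α = 3.22.

α = 1.78, β = 3.22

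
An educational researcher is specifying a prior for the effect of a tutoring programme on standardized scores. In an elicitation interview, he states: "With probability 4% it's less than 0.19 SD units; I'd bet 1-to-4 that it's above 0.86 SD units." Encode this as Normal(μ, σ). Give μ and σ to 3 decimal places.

μ = 0.642, σ = 0.258

The p-quantile of Normal(μ,σ) is μ + z_p·σ, with z_{0.04} = -1.751 and z_{0.8} = 0.8416.
Eliminate σ: μ = (z₂·x₁ − z₁·x₂)/(z₂ − z₁) = (0.8416·0.19 − (-1.751)·0.86)/2.592 = 0.642.
Then σ = (x₂ − x₁)/(z₂ − z₁) = (0.86 − 0.19)/2.592 = 0.258.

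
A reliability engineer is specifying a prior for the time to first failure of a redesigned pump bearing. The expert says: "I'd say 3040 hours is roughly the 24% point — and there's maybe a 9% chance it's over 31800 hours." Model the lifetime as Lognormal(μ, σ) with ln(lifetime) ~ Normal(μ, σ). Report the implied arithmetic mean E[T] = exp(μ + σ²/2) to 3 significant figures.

E[T] ≈ 13200 hours

If T ~ Lognormal(μ,σ) then ln T ~ Normal(μ,σ), so the p-quantile of ln T is μ + z_p·σ.
ln(3040) = 8.02 and ln(31800) = 10.37; z_{0.24} = -0.7063, z_{0.91} = 1.341.
σ = (10.37 − 8.02)/(1.341 − (-0.7063)) = 1.147.
μ = 8.02 − (-0.7063)·1.147 = 8.830.
E[T] = exp(μ + σ²/2) = exp(8.830 + 0.6576) = 13200 hours.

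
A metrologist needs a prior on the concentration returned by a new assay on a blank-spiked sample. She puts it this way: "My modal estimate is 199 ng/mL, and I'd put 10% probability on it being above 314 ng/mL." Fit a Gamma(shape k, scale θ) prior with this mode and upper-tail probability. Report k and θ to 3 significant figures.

Gamma(k,θ) with k>1 has mode (k−1)θ, so θ = 199/(k−1).
Need P(X < 314) = 0.9 with θ tied to k this way. Start at k = 2, θ = 199: P(X<314) ≈ 0.468.
Too low — raise k to concentrate. Iterating converges to k ≈ 10.
Then θ = 199/(10−1) ≈ 22.1.

k ≈ 10, θ ≈ 22.1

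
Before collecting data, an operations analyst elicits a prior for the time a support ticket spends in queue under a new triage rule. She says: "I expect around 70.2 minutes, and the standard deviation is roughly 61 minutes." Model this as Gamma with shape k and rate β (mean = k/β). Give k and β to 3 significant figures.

k ≈ 1.32, β ≈ 0.0189

For Gamma(k, rate β): mean = k/β, variance = k/β², so CV = 1/√k.
CV = SD/mean = 61/70.2 = 0.8689, hence k = 1/CV² = 1.32.
Then β = k/mean = 1.32/70.2 = 0.0189.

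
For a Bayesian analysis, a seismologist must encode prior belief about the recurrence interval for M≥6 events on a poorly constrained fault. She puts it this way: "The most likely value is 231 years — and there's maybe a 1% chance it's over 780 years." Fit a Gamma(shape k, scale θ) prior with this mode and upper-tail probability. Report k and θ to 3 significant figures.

k ≈ 3.95, θ ≈ 78.2

Gamma(k,θ) with k>1 has mode (k−1)θ, so θ = 231/(k−1).
Need P(X < 780) = 0.99 with θ tied to k this way. Start at k = 2, θ = 231: P(X<780) ≈ 0.850.
Too low — raise k to concentrate. Iterating converges to k ≈ 3.95.
Then θ = 231/(3.95−1) ≈ 78.2.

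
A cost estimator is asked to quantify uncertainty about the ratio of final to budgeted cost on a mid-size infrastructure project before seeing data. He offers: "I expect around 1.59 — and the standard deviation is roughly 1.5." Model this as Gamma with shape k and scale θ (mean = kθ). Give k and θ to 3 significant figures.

For Gamma(k, scale θ): mean = kθ, variance = kθ², so CV = 1/√k.
CV = SD/mean = 1.5/1.59 = 0.9434, hence k = 1/CV² = 1.12.
Then θ = mean/k = 1.59/1.12 = 1.42.

k ≈ 1.12, θ ≈ 1.42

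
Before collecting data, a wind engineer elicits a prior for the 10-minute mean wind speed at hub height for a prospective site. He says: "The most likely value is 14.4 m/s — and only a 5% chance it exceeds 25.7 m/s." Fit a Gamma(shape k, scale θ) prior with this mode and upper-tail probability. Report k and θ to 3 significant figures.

Gamma(k,θ) with k>1 has mode (k−1)θ, so θ = 14.4/(k−1).
Need P(X < 25.7) = 0.95 with θ tied to k this way. Start at k = 2, θ = 14.4: P(X<25.7) ≈ 0.533.
Too low — raise k to concentrate. Iterating converges to k ≈ 9.31.
Then θ = 14.4/(9.31−1) ≈ 1.73.

k ≈ 9.31, θ ≈ 1.73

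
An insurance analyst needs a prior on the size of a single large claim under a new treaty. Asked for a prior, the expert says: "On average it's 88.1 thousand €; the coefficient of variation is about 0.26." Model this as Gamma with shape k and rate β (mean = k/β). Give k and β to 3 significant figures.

k ≈ 14.8, β ≈ 0.168

For Gamma(k, rate β): mean = k/β, variance = k/β², so CV = 1/√k.
CV = 0.26, hence k = 1/CV² = 14.8.
Then β = k/mean = 14.8/88.1 = 0.168.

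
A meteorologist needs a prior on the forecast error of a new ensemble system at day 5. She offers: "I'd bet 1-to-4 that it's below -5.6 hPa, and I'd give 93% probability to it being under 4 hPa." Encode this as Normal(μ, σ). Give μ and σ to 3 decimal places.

μ = -2.114, σ = 4.143

For Normal(μ,σ), the p-quantile is μ + z_p·σ. Here z_{0.2} = -0.8416, z_{0.93} = 1.476.
So -5.6 = μ − 0.8416σ and 4 = μ + 1.476σ.
Subtracting: σ = (4 − -5.6)/(1.476 − (-0.8416)) = 4.143.
Then μ = -5.6 − (-0.8416)·4.143 = -2.114.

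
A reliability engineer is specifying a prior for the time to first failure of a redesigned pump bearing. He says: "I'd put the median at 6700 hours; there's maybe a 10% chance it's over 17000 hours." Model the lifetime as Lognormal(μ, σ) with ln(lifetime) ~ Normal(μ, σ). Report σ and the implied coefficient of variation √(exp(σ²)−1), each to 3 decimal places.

If T ~ Lognormal(μ,σ) then ln T ~ Normal(μ,σ), so the p-quantile of ln T is μ + z_p·σ.
ln(6700) = 8.81 and ln(17000) = 9.741; z_{0.5} = 0, z_{0.9} = 1.282.
σ = (9.741 − 8.81)/(1.282 − (0)) = 0.727.
μ = 8.81 − (0)·0.727 = 8.810.
CV = √(exp(σ²)−1) = √(exp(0.5279)−1) = 0.834.

σ ≈ 0.727, CV ≈ 0.834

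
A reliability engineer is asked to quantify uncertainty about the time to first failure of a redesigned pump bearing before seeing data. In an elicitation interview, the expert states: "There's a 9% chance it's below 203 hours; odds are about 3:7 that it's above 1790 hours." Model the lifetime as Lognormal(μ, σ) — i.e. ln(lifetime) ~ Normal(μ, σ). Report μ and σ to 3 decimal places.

If T ~ Lognormal(μ,σ) then ln T ~ Normal(μ,σ), so the p-quantile of ln T is μ + z_p·σ.
ln(203) = 5.313 and ln(1790) = 7.49; z_{0.09} = -1.341, z_{0.7} = 0.5244.
σ = (7.49 − 5.313)/(0.5244 − (-1.341)) = 1.167.
μ = 5.313 − (-1.341)·1.167 = 6.878.

μ ≈ 6.878, σ ≈ 1.167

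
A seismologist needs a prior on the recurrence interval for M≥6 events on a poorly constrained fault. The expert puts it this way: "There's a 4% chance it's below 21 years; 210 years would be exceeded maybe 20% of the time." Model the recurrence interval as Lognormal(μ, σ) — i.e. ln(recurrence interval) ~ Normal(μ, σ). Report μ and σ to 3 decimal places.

μ ≈ 4.600, σ ≈ 0.888

If T ~ Lognormal(μ,σ) then ln T ~ Normal(μ,σ), so the p-quantile of ln T is μ + z_p·σ.
ln(21) = 3.045 and ln(210) = 5.347; z_{0.04} = -1.751, z_{0.8} = 0.8416.
σ = (5.347 − 3.045)/(0.8416 − (-1.751)) = 0.888.
μ = 3.045 − (-1.751)·0.888 = 4.600.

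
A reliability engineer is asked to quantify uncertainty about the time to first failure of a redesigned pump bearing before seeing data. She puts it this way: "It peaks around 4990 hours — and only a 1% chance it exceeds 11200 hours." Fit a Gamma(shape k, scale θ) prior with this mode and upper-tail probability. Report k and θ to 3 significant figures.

k ≈ 8.35, θ ≈ 679

Gamma(k,θ) with k>1 has mode (k−1)θ, so θ = 4990/(k−1).
Need P(X < 11200) = 0.99 with θ tied to k this way. Start at k = 2, θ = 4990: P(X<11200) ≈ 0.656.
Too low — raise k to concentrate. Iterating converges to k ≈ 8.35.
Then θ = 4990/(8.35−1) ≈ 679.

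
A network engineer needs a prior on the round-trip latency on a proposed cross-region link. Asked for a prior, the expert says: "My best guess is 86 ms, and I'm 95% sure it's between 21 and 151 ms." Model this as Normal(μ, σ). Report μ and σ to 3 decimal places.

μ = 86.000, σ = 33.164

A symmetric 95% interval runs μ ± z·σ with z = 1.96.
Half-width = 65, so σ = 65/1.96 = 33.164.
μ is the stated best guess, 86.000.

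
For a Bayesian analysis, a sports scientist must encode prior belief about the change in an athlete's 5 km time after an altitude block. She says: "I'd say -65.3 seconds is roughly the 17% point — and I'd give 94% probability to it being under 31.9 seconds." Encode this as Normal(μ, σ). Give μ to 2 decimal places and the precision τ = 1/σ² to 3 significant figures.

For Normal(μ,σ), the p-quantile is μ + z_p·σ. Here z_{0.17} = -0.9542, z_{0.94} = 1.555.
So -65.3 = μ − 0.9542σ and 31.9 = μ + 1.555σ.
Subtracting: σ = (31.9 − -65.3)/(1.555 − (-0.9542)) = 38.74.
Then μ = -65.3 − (-0.9542)·38.74 = -28.33.
Precision τ = 1/σ² = 1/38.74² = 0.000666.

μ = -28.33, τ = 0.000666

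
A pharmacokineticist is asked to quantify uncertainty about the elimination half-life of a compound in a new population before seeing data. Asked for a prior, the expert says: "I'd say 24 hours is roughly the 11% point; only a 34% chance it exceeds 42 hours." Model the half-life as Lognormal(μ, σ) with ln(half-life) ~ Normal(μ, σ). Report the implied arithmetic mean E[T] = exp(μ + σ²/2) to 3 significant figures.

E[T] ≈ 38.7 hours

If T ~ Lognormal(μ,σ) then ln T ~ Normal(μ,σ), so the p-quantile of ln T is μ + z_p·σ.
ln(24) = 3.178 and ln(42) = 3.738; z_{0.11} = -1.227, z_{0.66} = 0.4125.
σ = (3.738 − 3.178)/(0.4125 − (-1.227)) = 0.341.
μ = 3.178 − (-1.227)·0.341 = 3.597.
E[T] = exp(μ + σ²/2) = exp(3.597 + 0.0583) = 38.7 hours.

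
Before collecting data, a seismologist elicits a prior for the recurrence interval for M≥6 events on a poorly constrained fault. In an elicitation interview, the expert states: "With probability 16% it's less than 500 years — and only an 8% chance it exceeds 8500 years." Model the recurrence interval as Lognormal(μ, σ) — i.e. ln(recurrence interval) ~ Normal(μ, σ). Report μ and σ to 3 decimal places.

μ ≈ 7.389, σ ≈ 1.181

If T ~ Lognormal(μ,σ) then ln T ~ Normal(μ,σ), so the p-quantile of ln T is μ + z_p·σ.
ln(500) = 6.215 and ln(8500) = 9.048; z_{0.16} = -0.9945, z_{0.92} = 1.405.
σ = (9.048 − 6.215)/(1.405 − (-0.9945)) = 1.181.
μ = 6.215 − (-0.9945)·1.181 = 7.389.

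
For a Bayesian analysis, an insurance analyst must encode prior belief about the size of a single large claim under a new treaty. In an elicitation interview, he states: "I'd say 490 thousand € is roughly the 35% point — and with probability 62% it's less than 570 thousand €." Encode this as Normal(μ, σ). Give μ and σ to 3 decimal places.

For Normal(μ,σ), the p-quantile is μ + z_p·σ. Here z_{0.35} = -0.3853, z_{0.62} = 0.3055.
So 490 = μ − 0.3853σ and 570 = μ + 0.3055σ.
Subtracting: σ = (570 − 490)/(0.3055 − (-0.3853)) = 115.808.
Then μ = 490 − (-0.3853)·115.808 = 534.623.

μ = 534.623, σ = 115.808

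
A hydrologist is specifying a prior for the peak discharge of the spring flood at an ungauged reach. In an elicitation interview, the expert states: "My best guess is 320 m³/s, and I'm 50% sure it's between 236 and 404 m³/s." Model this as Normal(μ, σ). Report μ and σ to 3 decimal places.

A symmetric 50% interval runs μ ± z·σ with z = 0.6745.
Half-width = 84, so σ = 84/0.6745 = 124.539.
μ is the stated best guess, 320.000.

μ = 320.000, σ = 124.539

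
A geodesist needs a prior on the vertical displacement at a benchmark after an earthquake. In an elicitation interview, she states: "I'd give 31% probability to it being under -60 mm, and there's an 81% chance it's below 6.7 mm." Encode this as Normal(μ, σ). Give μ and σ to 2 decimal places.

μ = -35.92, σ = 48.55

The p-quantile of Normal(μ,σ) is μ + z_p·σ, with z_{0.31} = -0.4959 and z_{0.81} = 0.8779.
Eliminate σ: μ = (z₂·x₁ − z₁·x₂)/(z₂ − z₁) = (0.8779·-60 − (-0.4959)·6.7)/1.374 = -35.92.
Then σ = (x₂ − x₁)/(z₂ − z₁) = (6.7 − -60)/1.374 = 48.55.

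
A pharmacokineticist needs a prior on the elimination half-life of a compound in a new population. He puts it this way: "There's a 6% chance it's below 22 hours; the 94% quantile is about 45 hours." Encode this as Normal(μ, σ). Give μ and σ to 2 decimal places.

For Normal(μ,σ), the p-quantile is μ + z_p·σ. Here z_{0.06} = -1.555, z_{0.94} = 1.555.
So 22 = μ − 1.555σ and 45 = μ + 1.555σ.
Subtracting: σ = (45 − 22)/(1.555 − (-1.555)) = 7.40.
Then μ = 22 − (-1.555)·7.40 = 33.50.

μ = 33.50, σ = 7.40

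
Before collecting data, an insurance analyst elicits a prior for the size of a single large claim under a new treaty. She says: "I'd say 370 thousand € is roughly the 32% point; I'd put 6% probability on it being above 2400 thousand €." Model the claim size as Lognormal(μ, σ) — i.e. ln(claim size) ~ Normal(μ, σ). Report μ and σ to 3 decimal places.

If T ~ Lognormal(μ,σ) then ln T ~ Normal(μ,σ), so the p-quantile of ln T is μ + z_p·σ.
ln(370) = 5.914 and ln(2400) = 7.783; z_{0.32} = -0.4677, z_{0.94} = 1.555.
σ = (7.783 − 5.914)/(1.555 − (-0.4677)) = 0.924.
μ = 5.914 − (-0.4677)·0.924 = 6.346.

μ ≈ 6.346, σ ≈ 0.924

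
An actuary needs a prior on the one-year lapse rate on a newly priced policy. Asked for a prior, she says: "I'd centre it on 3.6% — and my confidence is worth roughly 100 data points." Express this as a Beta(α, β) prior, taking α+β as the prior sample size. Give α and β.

α = 3.6, β = 96.4

Under the effective-sample-size interpretation, Beta(α, β) has prior mean α/(α+β) and prior sample size α+β.
So α+β = 100 and α/(α+β) = 0.036, giving α = 0.036·100 = 3.6 and β = 100 − 3.6 = 96.4.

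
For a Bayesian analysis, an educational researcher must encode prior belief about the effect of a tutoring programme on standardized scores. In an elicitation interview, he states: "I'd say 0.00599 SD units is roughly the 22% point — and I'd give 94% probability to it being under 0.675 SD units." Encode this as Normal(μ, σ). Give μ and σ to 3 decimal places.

μ = 0.228, σ = 0.288

For Normal(μ,σ), the p-quantile is μ + z_p·σ. Here z_{0.22} = -0.7722, z_{0.94} = 1.555.
So 0.00599 = μ − 0.7722σ and 0.675 = μ + 1.555σ.
Subtracting: σ = (0.675 − 0.00599)/(1.555 − (-0.7722)) = 0.288.
Then μ = 0.00599 − (-0.7722)·0.288 = 0.228.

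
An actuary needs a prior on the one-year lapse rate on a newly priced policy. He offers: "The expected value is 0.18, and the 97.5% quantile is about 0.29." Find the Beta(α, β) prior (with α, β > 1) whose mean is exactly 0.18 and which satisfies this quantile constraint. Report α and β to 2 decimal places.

With mean 0.18 fixed, write α = 0.18s, β = 0.82s where s = α+β.
Need P(θ < 0.29) = 0.975 under Beta(0.18s, 0.82s). Normal approximation: (q−m)/√(m(1−m)/s) ≈ z_{0.975} = 1.96, so s ≈ 0.18·0.82·(1.96)²/(0.29−0.18)² = 46.9.
At s = 46.9: P(θ<0.29) ≈ 0.965. Adjusting to match 0.975 gives s ≈ 55.74.
So α = 0.18·55.74 ≈ 10.03, β = 0.82·55.74 ≈ 45.70.

α ≈ 10.03, β ≈ 45.70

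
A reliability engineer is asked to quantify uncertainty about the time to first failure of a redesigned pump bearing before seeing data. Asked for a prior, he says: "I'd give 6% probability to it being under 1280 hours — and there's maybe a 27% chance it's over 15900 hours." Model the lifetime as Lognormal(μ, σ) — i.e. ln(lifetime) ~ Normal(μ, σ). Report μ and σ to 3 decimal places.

μ ≈ 8.962, σ ≈ 1.162

If T ~ Lognormal(μ,σ) then ln T ~ Normal(μ,σ), so the p-quantile of ln T is μ + z_p·σ.
ln(1280) = 7.155 and ln(15900) = 9.674; z_{0.06} = -1.555, z_{0.73} = 0.6128.
σ = (9.674 − 7.155)/(0.6128 − (-1.555)) = 1.162.
μ = 7.155 − (-1.555)·1.162 = 8.962.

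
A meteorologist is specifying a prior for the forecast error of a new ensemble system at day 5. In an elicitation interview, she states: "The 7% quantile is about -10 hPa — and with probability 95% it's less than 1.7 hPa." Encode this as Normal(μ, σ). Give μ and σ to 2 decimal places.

The p-quantile of Normal(μ,σ) is μ + z_p·σ, with z_{0.07} = -1.476 and z_{0.95} = 1.645.
Eliminate σ: μ = (z₂·x₁ − z₁·x₂)/(z₂ − z₁) = (1.645·-10 − (-1.476)·1.7)/3.121 = -4.47.
Then σ = (x₂ − x₁)/(z₂ − z₁) = (1.7 − -10)/3.121 = 3.75.

μ = -4.47, σ = 3.75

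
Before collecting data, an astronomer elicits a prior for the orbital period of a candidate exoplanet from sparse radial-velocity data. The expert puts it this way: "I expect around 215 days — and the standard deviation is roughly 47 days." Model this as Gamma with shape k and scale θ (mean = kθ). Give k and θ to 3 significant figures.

For Gamma(k, scale θ): mean = kθ, variance = kθ², so CV = 1/√k.
CV = SD/mean = 47/215 = 0.2186, hence k = 1/CV² = 20.9.
Then θ = mean/k = 215/20.9 = 10.3.

k ≈ 20.9, θ ≈ 10.3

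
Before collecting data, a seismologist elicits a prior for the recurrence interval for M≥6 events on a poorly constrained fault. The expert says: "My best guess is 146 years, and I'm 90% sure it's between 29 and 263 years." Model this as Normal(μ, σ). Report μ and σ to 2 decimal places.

A symmetric 90% interval runs μ ± z·σ with z = 1.645.
Half-width = 117, so σ = 117/1.645 = 71.13.
μ is the stated best guess, 146.00.

μ = 146.00, σ = 71.13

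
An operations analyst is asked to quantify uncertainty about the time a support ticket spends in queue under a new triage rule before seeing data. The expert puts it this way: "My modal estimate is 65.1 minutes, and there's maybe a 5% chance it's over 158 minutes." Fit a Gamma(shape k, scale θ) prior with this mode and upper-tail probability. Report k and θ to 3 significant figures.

k ≈ 4.47, θ ≈ 18.8

Gamma(k,θ) with k>1 has mode (k−1)θ, so θ = 65.1/(k−1).
Need P(X < 158) = 0.95 with θ tied to k this way. Start at k = 2, θ = 65.1: P(X<158) ≈ 0.697.
Too low — raise k to concentrate. Iterating converges to k ≈ 4.47.
Then θ = 65.1/(4.47−1) ≈ 18.8.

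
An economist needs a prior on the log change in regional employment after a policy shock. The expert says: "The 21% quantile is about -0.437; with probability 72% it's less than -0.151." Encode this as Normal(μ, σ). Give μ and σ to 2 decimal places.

μ = -0.27, σ = 0.21

For Normal(μ,σ), the p-quantile is μ + z_p·σ. Here z_{0.21} = -0.8064, z_{0.72} = 0.5828.
So -0.437 = μ − 0.8064σ and -0.151 = μ + 0.5828σ.
Subtracting: σ = (-0.151 − -0.437)/(0.5828 − (-0.8064)) = 0.21.
Then μ = -0.437 − (-0.8064)·0.21 = -0.27.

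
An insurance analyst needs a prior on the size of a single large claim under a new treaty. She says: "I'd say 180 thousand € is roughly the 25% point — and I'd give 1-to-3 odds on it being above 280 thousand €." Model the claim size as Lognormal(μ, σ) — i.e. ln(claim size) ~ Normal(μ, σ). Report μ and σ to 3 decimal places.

μ ≈ 5.414, σ ≈ 0.328

If T ~ Lognormal(μ,σ) then ln T ~ Normal(μ,σ), so the p-quantile of ln T is μ + z_p·σ.
ln(180) = 5.193 and ln(280) = 5.635; z_{0.25} = -0.6745, z_{0.75} = 0.6745.
σ = (5.635 − 5.193)/(0.6745 − (-0.6745)) = 0.328.
μ = 5.193 − (-0.6745)·0.328 = 5.414.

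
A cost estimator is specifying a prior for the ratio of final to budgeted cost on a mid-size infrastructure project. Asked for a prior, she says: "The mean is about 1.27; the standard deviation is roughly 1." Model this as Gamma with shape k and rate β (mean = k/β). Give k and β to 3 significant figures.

k ≈ 1.61, β ≈ 1.27

For Gamma(k, rate β): mean = k/β, variance = k/β², so CV = 1/√k.
CV = SD/mean = 1/1.27 = 0.7874, hence k = 1/CV² = 1.61.
Then β = k/mean = 1.61/1.27 = 1.27.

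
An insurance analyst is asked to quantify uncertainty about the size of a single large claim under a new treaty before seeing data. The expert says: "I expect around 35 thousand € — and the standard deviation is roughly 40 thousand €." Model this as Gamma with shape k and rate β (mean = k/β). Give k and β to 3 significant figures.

k ≈ 0.766, β ≈ 0.0219

For Gamma(k, rate β): mean = k/β, variance = k/β², so CV = 1/√k.
CV = SD/mean = 40/35 = 1.143, hence k = 1/CV² = 0.766.
Then β = k/mean = 0.766/35 = 0.0219.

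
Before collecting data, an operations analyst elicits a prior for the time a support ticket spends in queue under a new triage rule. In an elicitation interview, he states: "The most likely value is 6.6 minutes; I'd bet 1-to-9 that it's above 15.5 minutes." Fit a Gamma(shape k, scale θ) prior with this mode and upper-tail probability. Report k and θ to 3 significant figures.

Gamma(k,θ) with k>1 has mode (k−1)θ, so θ = 6.6/(k−1).
Need P(X < 15.5) = 0.9 with θ tied to k this way. Start at k = 2, θ = 6.6: P(X<15.5) ≈ 0.680.
Too low — raise k to concentrate. Iterating converges to k ≈ 3.64.
Then θ = 6.6/(3.64−1) ≈ 2.5.

k ≈ 3.64, θ ≈ 2.5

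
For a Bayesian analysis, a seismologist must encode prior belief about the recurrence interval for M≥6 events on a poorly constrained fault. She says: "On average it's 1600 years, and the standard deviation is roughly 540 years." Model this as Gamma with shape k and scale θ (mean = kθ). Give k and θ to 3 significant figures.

k ≈ 8.78, θ ≈ 182

For Gamma(k, scale θ): mean = kθ, variance = kθ², so CV = 1/√k.
CV = SD/mean = 540/1600 = 0.3375, hence k = 1/CV² = 8.78.
Then θ = mean/k = 1600/8.78 = 182.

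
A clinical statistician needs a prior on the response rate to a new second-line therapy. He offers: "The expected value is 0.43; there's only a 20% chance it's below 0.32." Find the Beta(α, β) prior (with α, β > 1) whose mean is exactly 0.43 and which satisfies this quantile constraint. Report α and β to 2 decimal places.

With mean 0.43 fixed, write α = 0.43s, β = 0.57s where s = α+β.
Need P(θ < 0.32) = 0.2 under Beta(0.43s, 0.57s). Normal approximation: (q−m)/√(m(1−m)/s) ≈ z_{0.2} = -0.842, so s ≈ 0.43·0.57·(-0.842)²/(0.32−0.43)² = 14.3.
At s = 14.3: P(θ<0.32) ≈ 0.203. Adjusting to match 0.2 gives s ≈ 14.67.
So α = 0.43·14.67 ≈ 6.31, β = 0.57·14.67 ≈ 8.36.

α ≈ 6.31, β ≈ 8.36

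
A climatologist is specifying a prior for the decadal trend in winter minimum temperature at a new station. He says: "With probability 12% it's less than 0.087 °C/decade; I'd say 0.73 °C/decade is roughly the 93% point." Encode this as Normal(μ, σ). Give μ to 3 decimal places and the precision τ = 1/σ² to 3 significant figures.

μ = 0.372, τ = 17

For Normal(μ,σ), the p-quantile is μ + z_p·σ. Here z_{0.12} = -1.175, z_{0.93} = 1.476.
So 0.087 = μ − 1.175σ and 0.73 = μ + 1.476σ.
Subtracting: σ = (0.73 − 0.087)/(1.476 − (-1.175)) = 0.243.
Then μ = 0.087 − (-1.175)·0.243 = 0.372.
Precision τ = 1/σ² = 1/0.2426² = 17.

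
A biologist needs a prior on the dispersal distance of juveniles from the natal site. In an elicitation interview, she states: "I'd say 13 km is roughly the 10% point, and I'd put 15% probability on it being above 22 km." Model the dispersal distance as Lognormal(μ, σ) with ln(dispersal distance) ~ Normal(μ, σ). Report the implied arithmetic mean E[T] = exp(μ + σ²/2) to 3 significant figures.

If T ~ Lognormal(μ,σ) then ln T ~ Normal(μ,σ), so the p-quantile of ln T is μ + z_p·σ.
ln(13) = 2.565 and ln(22) = 3.091; z_{0.1} = -1.282, z_{0.85} = 1.036.
σ = (3.091 − 2.565)/(1.036 − (-1.282)) = 0.227.
μ = 2.565 − (-1.282)·0.227 = 2.856.
E[T] = exp(μ + σ²/2) = exp(2.856 + 0.0258) = 17.8 km.

E[T] ≈ 17.8 km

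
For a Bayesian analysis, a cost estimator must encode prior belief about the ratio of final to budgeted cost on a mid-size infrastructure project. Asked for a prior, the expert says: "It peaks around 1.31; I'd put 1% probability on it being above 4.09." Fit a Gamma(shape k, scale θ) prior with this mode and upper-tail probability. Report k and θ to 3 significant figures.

Gamma(k,θ) with k>1 has mode (k−1)θ, so θ = 1.31/(k−1).
Need P(X < 4.09) = 0.99 with θ tied to k this way. Start at k = 2, θ = 1.31: P(X<4.09) ≈ 0.818.
Too low — raise k to concentrate. Iterating converges to k ≈ 4.44.
Then θ = 1.31/(4.44−1) ≈ 0.381.

k ≈ 4.44, θ ≈ 0.381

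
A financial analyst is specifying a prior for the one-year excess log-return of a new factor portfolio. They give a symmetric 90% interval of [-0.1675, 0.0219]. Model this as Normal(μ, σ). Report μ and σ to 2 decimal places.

μ = -0.07, σ = 0.06

A symmetric 90% interval runs μ ± z·σ with z = 1.645.
Half-width = 0.0947, so σ = 0.0947/1.645 = 0.06.
μ is the interval midpoint, -0.07.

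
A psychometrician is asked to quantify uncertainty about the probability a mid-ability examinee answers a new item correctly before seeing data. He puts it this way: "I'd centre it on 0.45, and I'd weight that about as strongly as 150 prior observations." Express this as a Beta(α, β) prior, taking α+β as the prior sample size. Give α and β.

Under the effective-sample-size interpretation, Beta(α, β) has prior mean α/(α+β) and prior sample size α+β.
So α+β = 150 and α/(α+β) = 0.45, giving α = 0.45·150 = 67.5 and β = 150 − 67.5 = 82.5.

α = 67.5, β = 82.5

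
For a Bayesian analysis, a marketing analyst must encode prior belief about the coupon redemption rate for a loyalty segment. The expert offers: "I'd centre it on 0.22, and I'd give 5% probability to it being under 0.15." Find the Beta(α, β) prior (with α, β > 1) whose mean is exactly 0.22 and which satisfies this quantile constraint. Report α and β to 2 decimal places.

α ≈ 18.46, β ≈ 65.45

With mean 0.22 fixed, write α = 0.22s, β = 0.78s where s = α+β.
Need P(θ < 0.15) = 0.05 under Beta(0.22s, 0.78s). Normal approximation: (q−m)/√(m(1−m)/s) ≈ z_{0.05} = -1.64, so s ≈ 0.22·0.78·(-1.64)²/(0.15−0.22)² = 94.7.
At s = 94.7: P(θ<0.15) ≈ 0.040. Adjusting to match 0.05 gives s ≈ 83.91.
So α = 0.22·83.91 ≈ 18.46, β = 0.78·83.91 ≈ 65.45.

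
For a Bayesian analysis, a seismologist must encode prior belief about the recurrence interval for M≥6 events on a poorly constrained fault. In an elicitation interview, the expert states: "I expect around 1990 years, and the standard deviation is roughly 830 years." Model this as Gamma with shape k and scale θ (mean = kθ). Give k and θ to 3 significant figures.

For Gamma(k, scale θ): mean = kθ, variance = kθ², so CV = 1/√k.
CV = SD/mean = 830/1990 = 0.4171, hence k = 1/CV² = 5.75.
Then θ = mean/k = 1990/5.75 = 346.

k ≈ 5.75, θ ≈ 346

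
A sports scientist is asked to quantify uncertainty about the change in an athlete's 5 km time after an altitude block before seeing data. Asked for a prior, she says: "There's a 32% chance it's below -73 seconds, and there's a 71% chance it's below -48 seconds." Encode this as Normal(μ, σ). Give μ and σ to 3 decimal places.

For Normal(μ,σ), the p-quantile is μ + z_p·σ. Here z_{0.32} = -0.4677, z_{0.71} = 0.5534.
So -73 = μ − 0.4677σ and -48 = μ + 0.5534σ.
Subtracting: σ = (-48 − -73)/(0.5534 − (-0.4677)) = 24.484.
Then μ = -73 − (-0.4677)·24.484 = -61.549.

μ = -61.549, σ = 24.484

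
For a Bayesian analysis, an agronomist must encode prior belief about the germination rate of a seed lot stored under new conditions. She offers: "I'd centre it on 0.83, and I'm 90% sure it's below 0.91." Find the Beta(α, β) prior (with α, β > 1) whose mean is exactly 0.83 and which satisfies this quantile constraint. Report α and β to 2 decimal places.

With mean 0.83 fixed, write α = 0.83s, β = 0.17s where s = α+β.
Need P(θ < 0.91) = 0.9 under Beta(0.83s, 0.17s). Normal approximation: (q−m)/√(m(1−m)/s) ≈ z_{0.9} = 1.28, so s ≈ 0.83·0.17·(1.28)²/(0.91−0.83)² = 36.2.
At s = 36.2: P(θ<0.91) ≈ 0.920. Adjusting to match 0.9 gives s ≈ 30.96.
So α = 0.83·30.96 ≈ 25.69, β = 0.17·30.96 ≈ 5.26.

α ≈ 25.69, β ≈ 5.26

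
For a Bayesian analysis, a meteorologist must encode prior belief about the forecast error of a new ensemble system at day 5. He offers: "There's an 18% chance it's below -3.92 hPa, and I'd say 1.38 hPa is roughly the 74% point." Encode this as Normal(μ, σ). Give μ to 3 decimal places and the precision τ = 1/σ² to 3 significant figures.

μ = -0.808, τ = 0.0865

For Normal(μ,σ), the p-quantile is μ + z_p·σ. Here z_{0.18} = -0.9154, z_{0.74} = 0.6433.
So -3.92 = μ − 0.9154σ and 1.38 = μ + 0.6433σ.
Subtracting: σ = (1.38 − -3.92)/(0.6433 − (-0.9154)) = 3.400.
Then μ = -3.92 − (-0.9154)·3.400 = -0.808.
Precision τ = 1/σ² = 1/3.4² = 0.0865.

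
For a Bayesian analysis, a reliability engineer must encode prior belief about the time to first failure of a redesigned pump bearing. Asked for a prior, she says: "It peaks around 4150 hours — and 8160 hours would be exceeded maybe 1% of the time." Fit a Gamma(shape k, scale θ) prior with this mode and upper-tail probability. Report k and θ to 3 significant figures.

k ≈ 11.8, θ ≈ 385

Gamma(k,θ) with k>1 has mode (k−1)θ, so θ = 4150/(k−1).
Need P(X < 8160) = 0.99 with θ tied to k this way. Start at k = 2, θ = 4150: P(X<8160) ≈ 0.585.
Too low — raise k to concentrate. Iterating converges to k ≈ 11.8.
Then θ = 4150/(11.8−1) ≈ 385.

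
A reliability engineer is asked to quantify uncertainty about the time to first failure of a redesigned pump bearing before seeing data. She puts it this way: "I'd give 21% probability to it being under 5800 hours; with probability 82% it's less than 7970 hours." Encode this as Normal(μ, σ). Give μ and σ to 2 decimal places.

The p-quantile of Normal(μ,σ) is μ + z_p·σ, with z_{0.21} = -0.8064 and z_{0.82} = 0.9154.
Eliminate σ: μ = (z₂·x₁ − z₁·x₂)/(z₂ − z₁) = (0.9154·5800 − (-0.8064)·7970)/1.722 = 6816.35.
Then σ = (x₂ − x₁)/(z₂ − z₁) = (7970 − 5800)/1.722 = 1260.32.

μ = 6816.35, σ = 1260.32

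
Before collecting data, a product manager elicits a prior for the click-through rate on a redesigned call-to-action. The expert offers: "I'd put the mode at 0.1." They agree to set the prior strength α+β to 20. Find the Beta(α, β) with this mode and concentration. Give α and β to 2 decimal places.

For α,β > 1 the Beta mode is (α−1)/(α+β−2). With α+β = 20, the mode is (α−1)/18.
Set (α−1)/18 = 0.1 → α = 1 + 0.1·18 = 2.80.
β = 20 − α = 17.20.

α = 2.80, β = 17.20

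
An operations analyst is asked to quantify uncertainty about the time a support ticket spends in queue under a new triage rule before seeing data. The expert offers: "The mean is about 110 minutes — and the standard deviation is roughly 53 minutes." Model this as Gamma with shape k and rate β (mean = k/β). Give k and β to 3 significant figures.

k ≈ 4.31, β ≈ 0.0392

For Gamma(k, rate β): mean = k/β, variance = k/β², so CV = 1/√k.
CV = SD/mean = 53/110 = 0.4818, hence k = 1/CV² = 4.31.
Then β = k/mean = 4.31/110 = 0.0392.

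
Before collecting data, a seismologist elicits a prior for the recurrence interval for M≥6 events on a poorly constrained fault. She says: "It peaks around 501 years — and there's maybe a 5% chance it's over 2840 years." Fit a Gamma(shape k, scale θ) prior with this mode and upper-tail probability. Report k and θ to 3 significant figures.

k ≈ 1.77, θ ≈ 650

Gamma(k,θ) with k>1 has mode (k−1)θ, so θ = 501/(k−1).
Need P(X < 2840) = 0.95 with θ tied to k this way. Start at k = 2, θ = 501: P(X<2840) ≈ 0.977.
Too high — lower k to spread out. Iterating converges to k ≈ 1.77.
Then θ = 501/(1.77−1) ≈ 650.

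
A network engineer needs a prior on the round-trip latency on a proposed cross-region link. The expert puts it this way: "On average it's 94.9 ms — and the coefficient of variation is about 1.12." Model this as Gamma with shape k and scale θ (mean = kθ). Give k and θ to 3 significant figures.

For Gamma(k, scale θ): mean = kθ, variance = kθ², so CV = 1/√k.
CV = 1.12, hence k = 1/CV² = 0.797.
Then θ = mean/k = 94.9/0.797 = 119.

k ≈ 0.797, θ ≈ 119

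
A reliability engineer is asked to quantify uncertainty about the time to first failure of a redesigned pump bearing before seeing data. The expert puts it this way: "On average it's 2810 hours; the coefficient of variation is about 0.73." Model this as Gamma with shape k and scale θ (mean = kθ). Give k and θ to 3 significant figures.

For Gamma(k, scale θ): mean = kθ, variance = kθ², so CV = 1/√k.
CV = 0.73, hence k = 1/CV² = 1.88.
Then θ = mean/k = 2810/1.88 = 1500.

k ≈ 1.88, θ ≈ 1500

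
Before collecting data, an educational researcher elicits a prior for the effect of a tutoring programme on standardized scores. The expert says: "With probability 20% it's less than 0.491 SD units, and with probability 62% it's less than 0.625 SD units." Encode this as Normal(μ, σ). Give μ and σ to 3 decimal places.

The p-quantile of Normal(μ,σ) is μ + z_p·σ, with z_{0.2} = -0.8416 and z_{0.62} = 0.3055.
Eliminate σ: μ = (z₂·x₁ − z₁·x₂)/(z₂ − z₁) = (0.3055·0.491 − (-0.8416)·0.625)/1.147 = 0.589.
Then σ = (x₂ − x₁)/(z₂ − z₁) = (0.625 − 0.491)/1.147 = 0.117.

μ = 0.589, σ = 0.117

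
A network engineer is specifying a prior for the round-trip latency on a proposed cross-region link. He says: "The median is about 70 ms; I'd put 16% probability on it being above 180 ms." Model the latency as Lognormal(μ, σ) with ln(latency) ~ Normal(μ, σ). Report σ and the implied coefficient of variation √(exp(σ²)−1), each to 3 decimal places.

σ ≈ 0.950, CV ≈ 1.210

If T ~ Lognormal(μ,σ) then ln T ~ Normal(μ,σ), so the p-quantile of ln T is μ + z_p·σ.
ln(70) = 4.248 and ln(180) = 5.193; z_{0.5} = 0, z_{0.84} = 0.9945.
σ = (5.193 − 4.248)/(0.9945 − (0)) = 0.950.
μ = 4.248 − (0)·0.950 = 4.248.
CV = √(exp(σ²)−1) = √(exp(0.9020)−1) = 1.210.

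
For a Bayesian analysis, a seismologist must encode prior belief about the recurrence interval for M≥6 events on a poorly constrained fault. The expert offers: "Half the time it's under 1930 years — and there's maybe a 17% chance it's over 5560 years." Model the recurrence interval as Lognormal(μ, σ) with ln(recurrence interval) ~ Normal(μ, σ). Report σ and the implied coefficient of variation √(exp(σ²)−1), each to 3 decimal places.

If T ~ Lognormal(μ,σ) then ln T ~ Normal(μ,σ), so the p-quantile of ln T is μ + z_p·σ.
ln(1930) = 7.565 and ln(5560) = 8.623; z_{0.5} = 0, z_{0.83} = 0.9542.
σ = (8.623 − 7.565)/(0.9542 − (0)) = 1.109.
μ = 7.565 − (0)·1.109 = 7.565.
CV = √(exp(σ²)−1) = √(exp(1.2297)−1) = 1.556.

σ ≈ 1.109, CV ≈ 1.556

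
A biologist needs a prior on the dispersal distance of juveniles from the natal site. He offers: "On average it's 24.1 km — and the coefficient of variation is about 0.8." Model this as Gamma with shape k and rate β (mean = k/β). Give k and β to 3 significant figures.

k ≈ 1.56, β ≈ 0.0648

For Gamma(k, rate β): mean = k/β, variance = k/β², so CV = 1/√k.
CV = 0.8, hence k = 1/CV² = 1.56.
Then β = k/mean = 1.56/24.1 = 0.0648.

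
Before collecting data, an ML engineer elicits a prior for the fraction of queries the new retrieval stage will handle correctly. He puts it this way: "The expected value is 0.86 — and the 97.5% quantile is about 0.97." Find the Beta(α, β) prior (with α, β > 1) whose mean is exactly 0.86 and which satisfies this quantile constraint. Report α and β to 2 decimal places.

α ≈ 17.67, β ≈ 2.88

With mean 0.86 fixed, write α = 0.86s, β = 0.14s where s = α+β.
Need P(θ < 0.97) = 0.975 under Beta(0.86s, 0.14s). Normal approximation: (q−m)/√(m(1−m)/s) ≈ z_{0.975} = 1.96, so s ≈ 0.86·0.14·(1.96)²/(0.97−0.86)² = 38.2.
At s = 38.2: P(θ<0.97) ≈ 0.997. Adjusting to match 0.975 gives s ≈ 20.55.
So α = 0.86·20.55 ≈ 17.67, β = 0.14·20.55 ≈ 2.88.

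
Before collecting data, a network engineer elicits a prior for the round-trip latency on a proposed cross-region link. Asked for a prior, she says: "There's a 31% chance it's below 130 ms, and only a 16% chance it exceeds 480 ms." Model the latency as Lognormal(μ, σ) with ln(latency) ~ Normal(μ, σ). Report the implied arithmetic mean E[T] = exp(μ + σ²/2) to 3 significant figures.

E[T] ≈ 295 ms

If T ~ Lognormal(μ,σ) then ln T ~ Normal(μ,σ), so the p-quantile of ln T is μ + z_p·σ.
ln(130) = 4.868 and ln(480) = 6.174; z_{0.31} = -0.4959, z_{0.84} = 0.9945.
σ = (6.174 − 4.868)/(0.9945 − (-0.4959)) = 0.876.
μ = 4.868 − (-0.4959)·0.876 = 5.302.
E[T] = exp(μ + σ²/2) = exp(5.302 + 0.3841) = 295 ms.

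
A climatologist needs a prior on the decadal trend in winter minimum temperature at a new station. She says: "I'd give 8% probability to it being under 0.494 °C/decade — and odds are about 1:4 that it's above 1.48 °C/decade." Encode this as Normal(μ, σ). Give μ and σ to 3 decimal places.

The p-quantile of Normal(μ,σ) is μ + z_p·σ, with z_{0.08} = -1.405 and z_{0.8} = 0.8416.
Eliminate σ: μ = (z₂·x₁ − z₁·x₂)/(z₂ − z₁) = (0.8416·0.494 − (-1.405)·1.48)/2.247 = 1.111.
Then σ = (x₂ − x₁)/(z₂ − z₁) = (1.48 − 0.494)/2.247 = 0.439.

μ = 1.111, σ = 0.439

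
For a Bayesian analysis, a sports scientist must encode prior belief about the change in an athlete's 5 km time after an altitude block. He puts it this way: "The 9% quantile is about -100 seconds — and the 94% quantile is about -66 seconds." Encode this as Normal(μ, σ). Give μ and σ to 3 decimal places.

μ = -84.257, σ = 11.742

For Normal(μ,σ), the p-quantile is μ + z_p·σ. Here z_{0.09} = -1.341, z_{0.94} = 1.555.
So -100 = μ − 1.341σ and -66 = μ + 1.555σ.
Subtracting: σ = (-66 − -100)/(1.555 − (-1.341)) = 11.742.
Then μ = -100 − (-1.341)·11.742 = -84.257.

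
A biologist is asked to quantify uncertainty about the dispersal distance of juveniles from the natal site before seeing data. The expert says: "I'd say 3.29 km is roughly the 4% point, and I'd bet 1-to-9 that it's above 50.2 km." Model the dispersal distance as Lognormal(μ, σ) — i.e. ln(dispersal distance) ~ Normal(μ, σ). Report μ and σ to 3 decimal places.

If T ~ Lognormal(μ,σ) then ln T ~ Normal(μ,σ), so the p-quantile of ln T is μ + z_p·σ.
ln(3.29) = 1.191 and ln(50.2) = 3.916; z_{0.04} = -1.751, z_{0.9} = 1.282.
σ = (3.916 − 1.191)/(1.282 − (-1.751)) = 0.899.
μ = 1.191 − (-1.751)·0.899 = 2.764.

μ ≈ 2.764, σ ≈ 0.899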